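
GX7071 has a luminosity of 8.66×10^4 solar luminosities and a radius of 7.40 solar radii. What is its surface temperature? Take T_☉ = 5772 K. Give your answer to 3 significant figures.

3.64×10^4 K

T/T_☉ = (L/L_☉)^(1/4) / (R/R_☉)^(1/2)
T = 5772 × (8.66×10^4)^(1/4) / √(7.40) = 5772 × 17.15 / 2.720 = 3.640×10^4 K.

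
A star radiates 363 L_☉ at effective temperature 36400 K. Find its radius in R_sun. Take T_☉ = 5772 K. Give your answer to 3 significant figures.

0.479 R_sun

R/R_☉ = √(L/L_☉) / (T/T_☉)² = √(363) / (6.306)²
       = 19.05 / 39.77 = 0.4791.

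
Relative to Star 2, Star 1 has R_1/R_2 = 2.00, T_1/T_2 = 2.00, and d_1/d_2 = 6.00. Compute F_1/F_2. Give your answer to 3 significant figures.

L_1/L_2 = (R_1/R_2)²(T_1/T_2)⁴ = (2.00)² × (2.00)⁴ = 64.00.
F_1/F_2 = (L_1/L_2)/(d_1/d_2)² = 64.00 / (6.00)² = 1.778.

1.78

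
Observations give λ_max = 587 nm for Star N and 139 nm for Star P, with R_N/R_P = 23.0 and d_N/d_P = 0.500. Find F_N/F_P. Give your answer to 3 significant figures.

Wien's law: T_N/T_P = λ_P/λ_N = 139/587 = 0.2368.
L_N/L_P = (R_N/R_P)²(T_N/T_P)⁴ = (23.0)²(0.2368)⁴ = 1.663.
F_N/F_P = (L_N/L_P)/(d_N/d_P)² = 1.663/(0.500)² = 6.653.

6.65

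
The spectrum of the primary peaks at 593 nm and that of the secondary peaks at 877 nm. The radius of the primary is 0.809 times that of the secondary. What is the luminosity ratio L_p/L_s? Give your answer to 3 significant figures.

Wien's law gives T ∝ 1/λ_max, so T_p/T_s = λ_s/λ_p = 877/593 = 1.479.
Then L ∝ R²T⁴ gives L_p/L_s = (0.809)² × (1.479)⁴ = 0.6545 × 4.784 = 3.131.

3.13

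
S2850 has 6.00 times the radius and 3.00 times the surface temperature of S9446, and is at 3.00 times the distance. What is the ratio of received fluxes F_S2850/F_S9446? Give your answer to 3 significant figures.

L_S2850/L_S9446 = (R_S2850/R_S9446)²(T_S2850/T_S9446)⁴ = (6.00)² × (3.00)⁴ = 2916.
F_S2850/F_S9446 = (L_S2850/L_S9446)/(d_S2850/d_S9446)² = 2916 / (3.00)² = 324.0.

324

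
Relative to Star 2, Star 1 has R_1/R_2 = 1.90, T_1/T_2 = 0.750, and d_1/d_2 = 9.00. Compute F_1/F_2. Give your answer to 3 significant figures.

L_1/L_2 = (R_1/R_2)²(T_1/T_2)⁴ = (1.90)² × (0.750)⁴ = 1.142.
F_1/F_2 = (L_1/L_2)/(d_1/d_2)² = 1.142 / (9.00)² = 0.01410.

0.0141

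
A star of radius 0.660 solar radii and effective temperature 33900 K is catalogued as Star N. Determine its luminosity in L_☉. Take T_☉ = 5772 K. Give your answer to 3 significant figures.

518 L_☉

L/L_☉ = (R/R_☉)² (T/T_☉)⁴ = (0.660)² × (33900/5772)⁴
       = 0.4356 × (5.873)⁴ = 0.4356 × 1190 = 518.3.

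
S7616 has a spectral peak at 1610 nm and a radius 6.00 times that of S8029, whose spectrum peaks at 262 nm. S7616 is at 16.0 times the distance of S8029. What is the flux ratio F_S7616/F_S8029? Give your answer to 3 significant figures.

Wien's law: T_S7616/T_S8029 = λ_S8029/λ_S7616 = 262/1610 = 0.1627.
L_S7616/L_S8029 = (R_S7616/R_S8029)²(T_S7616/T_S8029)⁴ = (6.00)²(0.1627)⁴ = 0.02525.
F_S7616/F_S8029 = (L_S7616/L_S8029)/(d_S7616/d_S8029)² = 0.02525/(16.0)² = 9.862×10^-5.

9.86×10^-5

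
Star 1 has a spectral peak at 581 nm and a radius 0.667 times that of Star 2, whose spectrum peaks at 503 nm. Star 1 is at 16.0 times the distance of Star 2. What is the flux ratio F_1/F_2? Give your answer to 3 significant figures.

Wien's law: T_1/T_2 = λ_2/λ_1 = 503/581 = 0.8657.
L_1/L_2 = (R_1/R_2)²(T_1/T_2)⁴ = (0.667)²(0.8657)⁴ = 0.2499.
F_1/F_2 = (L_1/L_2)/(d_1/d_2)² = 0.2499/(16.0)² = 9.763×10^-4.

9.76×10^-4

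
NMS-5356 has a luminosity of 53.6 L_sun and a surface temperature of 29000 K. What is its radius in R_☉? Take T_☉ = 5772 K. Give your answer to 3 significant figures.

R/R_☉ = √(L/L_☉) / (T/T_☉)² = √(53.6) / (5.024)²
       = 7.321 / 25.24 = 0.2900.

0.290 R_☉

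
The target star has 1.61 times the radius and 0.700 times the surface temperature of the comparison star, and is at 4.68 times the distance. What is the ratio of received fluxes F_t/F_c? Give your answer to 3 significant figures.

L_t/L_c = (R_t/R_c)²(T_t/T_c)⁴ = (1.61)² × (0.700)⁴ = 0.6224.
F_t/F_c = (L_t/L_c)/(d_t/d_c)² = 0.6224 / (4.68)² = 0.02842.

0.0284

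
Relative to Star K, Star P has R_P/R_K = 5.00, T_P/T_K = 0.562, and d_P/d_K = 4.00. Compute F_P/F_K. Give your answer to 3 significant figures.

0.156

L_P/L_K = (R_P/R_K)²(T_P/T_K)⁴ = (5.00)² × (0.562)⁴ = 2.494.
F_P/F_K = (L_P/L_K)/(d_P/d_K)² = 2.494 / (4.00)² = 0.1559.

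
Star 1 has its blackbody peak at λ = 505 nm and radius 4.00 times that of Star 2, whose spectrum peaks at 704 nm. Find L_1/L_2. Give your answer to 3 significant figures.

60.4

Wien's law gives T ∝ 1/λ_max, so T_1/T_2 = λ_2/λ_1 = 704/505 = 1.394.
Then L ∝ R²T⁴ gives L_1/L_2 = (4.00)² × (1.394)⁴ = 16.00 × 3.777 = 60.43.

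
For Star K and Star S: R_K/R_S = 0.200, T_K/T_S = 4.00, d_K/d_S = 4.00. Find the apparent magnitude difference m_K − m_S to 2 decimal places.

L_K/L_S = (0.200)²(4.00)⁴ = 10.24.
F_K/F_S = (L_K/L_S)/(d_K/d_S)² = 10.24/16.00 = 0.6400.
m_K − m_S = −2.5 log₁₀(0.6400) = 0.48.

0.48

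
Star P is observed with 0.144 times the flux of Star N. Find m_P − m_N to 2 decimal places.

2.10

m_P − m_N = −2.5 log₁₀(F_P/F_N) = −2.5 log₁₀(0.144) = −2.5 × (-0.842) = 2.104.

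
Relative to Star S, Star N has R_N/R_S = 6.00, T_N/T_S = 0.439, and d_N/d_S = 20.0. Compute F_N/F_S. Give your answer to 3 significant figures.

L_N/L_S = (R_N/R_S)²(T_N/T_S)⁴ = (6.00)² × (0.439)⁴ = 1.337.
F_N/F_S = (L_N/L_S)/(d_N/d_S)² = 1.337 / (20.0)² = 0.003343.

0.00334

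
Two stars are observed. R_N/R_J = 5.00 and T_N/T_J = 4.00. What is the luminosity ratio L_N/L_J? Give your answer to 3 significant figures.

From the Stefan–Boltzmann law, L ∝ R²T⁴, so
L_N/L_J = (R_N/R_J)² (T_N/T_J)⁴ = (5.00)² × (4.00)⁴ = 25.00 × 256.0 = 6400.

6.40×10^3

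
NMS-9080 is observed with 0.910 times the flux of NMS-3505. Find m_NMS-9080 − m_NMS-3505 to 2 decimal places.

0.10

m_NMS-9080 − m_NMS-3505 = −2.5 log₁₀(F_NMS-9080/F_NMS-3505) = −2.5 log₁₀(0.910) = −2.5 × (-0.041) = 0.102.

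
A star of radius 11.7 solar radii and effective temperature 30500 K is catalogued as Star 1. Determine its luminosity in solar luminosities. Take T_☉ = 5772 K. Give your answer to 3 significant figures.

1.07×10^5 solar luminosities

L/L_☉ = (R/R_☉)² (T/T_☉)⁴ = (11.7)² × (30500/5772)⁴
       = 136.9 × (5.284)⁴ = 136.9 × 779.6 = 1.067×10^5.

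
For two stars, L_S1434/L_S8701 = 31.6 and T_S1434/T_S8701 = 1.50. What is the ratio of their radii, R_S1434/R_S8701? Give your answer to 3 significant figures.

2.50

L ∝ R²T⁴ gives R ∝ √L / T², so
R_S1434/R_S8701 = √(31.6) / (1.50)² = 5.621 / 2.250 = 2.498.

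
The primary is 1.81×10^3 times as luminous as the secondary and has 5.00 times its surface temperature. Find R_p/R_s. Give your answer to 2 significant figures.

1.7

L ∝ R²T⁴ gives R ∝ √L / T², so
R_p/R_s = √(1.81×10^3) / (5.00)² = 42.54 / 25.00 = 1.702.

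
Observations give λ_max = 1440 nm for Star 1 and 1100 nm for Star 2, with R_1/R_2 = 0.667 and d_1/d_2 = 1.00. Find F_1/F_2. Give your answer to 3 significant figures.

Wien's law: T_1/T_2 = λ_2/λ_1 = 1100/1440 = 0.7639.
L_1/L_2 = (R_1/R_2)²(T_1/T_2)⁴ = (0.667)²(0.7639)⁴ = 0.1515.
F_1/F_2 = (L_1/L_2)/(d_1/d_2)² = 0.1515/(1.00)² = 0.1515.

0.151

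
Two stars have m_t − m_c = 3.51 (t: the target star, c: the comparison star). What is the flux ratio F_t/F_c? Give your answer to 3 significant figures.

F_t/F_c = 10^(−(m_t − m_c)/2.5) = 10^(-3.51/2.5) = 10^-1.404 = 0.03945.

0.0394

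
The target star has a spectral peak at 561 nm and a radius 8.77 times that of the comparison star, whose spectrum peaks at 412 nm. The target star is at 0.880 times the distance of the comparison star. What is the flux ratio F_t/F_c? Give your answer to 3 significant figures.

28.9

Wien's law: T_t/T_c = λ_c/λ_t = 412/561 = 0.7344.
L_t/L_c = (R_t/R_c)²(T_t/T_c)⁴ = (8.77)²(0.7344)⁴ = 22.37.
F_t/F_c = (L_t/L_c)/(d_t/d_c)² = 22.37/(0.880)² = 28.89.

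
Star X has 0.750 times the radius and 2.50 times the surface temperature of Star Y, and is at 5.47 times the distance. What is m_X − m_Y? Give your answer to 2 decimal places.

0.34

L_X/L_Y = (0.750)²(2.50)⁴ = 21.97.
F_X/F_Y = (L_X/L_Y)/(d_X/d_Y)² = 21.97/29.92 = 0.7344.
m_X − m_Y = −2.5 log₁₀(0.7344) = 0.34.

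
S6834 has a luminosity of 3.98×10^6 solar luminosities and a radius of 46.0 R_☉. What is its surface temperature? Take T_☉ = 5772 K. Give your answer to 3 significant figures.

T/T_☉ = (L/L_☉)^(1/4) / (R/R_☉)^(1/2)
T = 5772 × (3.98×10^6)^(1/4) / √(46.0) = 5772 × 44.67 / 6.782 = 3.801×10^4 K.

3.80×10^4 K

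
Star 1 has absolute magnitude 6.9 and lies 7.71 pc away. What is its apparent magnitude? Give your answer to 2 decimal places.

6.34

m = M + 5 log₁₀(d/10 pc) = 6.9 + 5 log₁₀(7.71/10)
  = 6.9 + 5 × -0.113 = 6.9 + -0.56 = 6.34.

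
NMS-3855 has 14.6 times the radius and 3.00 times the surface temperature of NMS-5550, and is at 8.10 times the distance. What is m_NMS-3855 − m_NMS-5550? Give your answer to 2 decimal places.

L_NMS-3855/L_NMS-5550 = (14.6)²(3.00)⁴ = 1.727×10^4.
F_NMS-3855/F_NMS-5550 = (L_NMS-3855/L_NMS-5550)/(d_NMS-3855/d_NMS-5550)² = 1.727×10^4/65.61 = 263.2.
m_NMS-3855 − m_NMS-5550 = −2.5 log₁₀(263.2) = -6.05.

-6.05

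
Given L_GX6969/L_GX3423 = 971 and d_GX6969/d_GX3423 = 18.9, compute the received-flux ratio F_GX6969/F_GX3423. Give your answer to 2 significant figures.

F = L/(4πd²), so F_GX6969/F_GX3423 = (L_GX6969/L_GX3423) / (d_GX6969/d_GX3423)²
= 971 / (18.9)² = 971 / 357.2 = 2.718.

2.7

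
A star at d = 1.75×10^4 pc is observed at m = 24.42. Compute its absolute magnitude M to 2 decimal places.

M = m − 5 log₁₀(d/10 pc) = 24.42 − 5 log₁₀(1.75×10^4/10)
  = 24.42 − 5 × 3.243 = 24.42 − 16.22 = 8.20.

8.20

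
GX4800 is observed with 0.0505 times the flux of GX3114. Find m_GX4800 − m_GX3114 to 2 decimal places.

m_GX4800 − m_GX3114 = −2.5 log₁₀(F_GX4800/F_GX3114) = −2.5 log₁₀(0.0505) = −2.5 × (-1.297) = 3.242.

3.24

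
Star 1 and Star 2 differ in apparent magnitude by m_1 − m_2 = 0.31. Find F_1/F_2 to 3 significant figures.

F_1/F_2 = 10^(−(m_1 − m_2)/2.5) = 10^(-0.31/2.5) = 10^-0.124 = 0.7516.

0.752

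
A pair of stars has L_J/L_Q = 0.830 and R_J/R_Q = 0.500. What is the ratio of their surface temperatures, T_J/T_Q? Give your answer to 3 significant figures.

L ∝ R²T⁴ gives T ∝ (L/R²)^(1/4), so
T_J/T_Q = (0.830 / 0.500²)^(1/4) = (3.320)^(1/4) = 1.350.

1.35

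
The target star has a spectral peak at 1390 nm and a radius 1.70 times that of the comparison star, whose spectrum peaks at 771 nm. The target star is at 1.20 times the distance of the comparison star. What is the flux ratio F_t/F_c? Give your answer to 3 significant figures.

0.190

Wien's law: T_t/T_c = λ_c/λ_t = 771/1390 = 0.5547.
L_t/L_c = (R_t/R_c)²(T_t/T_c)⁴ = (1.70)²(0.5547)⁴ = 0.2736.
F_t/F_c = (L_t/L_c)/(d_t/d_c)² = 0.2736/(1.20)² = 0.1900.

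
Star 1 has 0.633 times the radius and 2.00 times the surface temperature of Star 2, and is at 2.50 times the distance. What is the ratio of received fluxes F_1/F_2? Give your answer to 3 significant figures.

1.03

L_1/L_2 = (R_1/R_2)²(T_1/T_2)⁴ = (0.633)² × (2.00)⁴ = 6.411.
F_1/F_2 = (L_1/L_2)/(d_1/d_2)² = 6.411 / (2.50)² = 1.026.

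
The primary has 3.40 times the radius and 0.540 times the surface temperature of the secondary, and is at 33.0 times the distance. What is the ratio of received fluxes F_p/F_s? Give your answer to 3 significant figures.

L_p/L_s = (R_p/R_s)²(T_p/T_s)⁴ = (3.40)² × (0.540)⁴ = 0.9830.
F_p/F_s = (L_p/L_s)/(d_p/d_s)² = 0.9830 / (33.0)² = 9.026×10^-4.

9.03×10^-4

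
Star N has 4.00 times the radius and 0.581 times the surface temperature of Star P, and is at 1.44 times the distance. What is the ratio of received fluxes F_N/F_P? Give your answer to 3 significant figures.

0.879

L_N/L_P = (R_N/R_P)²(T_N/T_P)⁴ = (4.00)² × (0.581)⁴ = 1.823.
F_N/F_P = (L_N/L_P)/(d_N/d_P)² = 1.823 / (1.44)² = 0.8792.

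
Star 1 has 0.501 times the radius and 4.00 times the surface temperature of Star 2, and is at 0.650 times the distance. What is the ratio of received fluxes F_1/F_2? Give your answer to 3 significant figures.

L_1/L_2 = (R_1/R_2)²(T_1/T_2)⁴ = (0.501)² × (4.00)⁴ = 64.26.
F_1/F_2 = (L_1/L_2)/(d_1/d_2)² = 64.26 / (0.650)² = 152.1.

152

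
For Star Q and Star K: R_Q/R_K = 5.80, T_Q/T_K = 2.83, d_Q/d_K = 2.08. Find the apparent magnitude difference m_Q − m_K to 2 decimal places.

L_Q/L_K = (5.80)²(2.83)⁴ = 2158.
F_Q/F_K = (L_Q/L_K)/(d_Q/d_K)² = 2158/4.326 = 498.7.
m_Q − m_K = −2.5 log₁₀(498.7) = -6.74.

-6.74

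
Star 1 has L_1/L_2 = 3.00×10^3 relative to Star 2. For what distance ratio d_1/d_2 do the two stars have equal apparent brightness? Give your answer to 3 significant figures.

54.8

Equal flux requires L_1/d_1² = L_2/d_2², so d_1/d_2 = √(L_1/L_2)
= √(3.00×10^3) = 54.77.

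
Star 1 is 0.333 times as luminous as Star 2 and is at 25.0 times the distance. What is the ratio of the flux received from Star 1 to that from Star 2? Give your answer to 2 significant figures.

5.3×10^-4

F = L/(4πd²), so F_1/F_2 = (L_1/L_2) / (d_1/d_2)²
= 0.333 / (25.0)² = 0.333 / 625.0 = 5.328×10^-4.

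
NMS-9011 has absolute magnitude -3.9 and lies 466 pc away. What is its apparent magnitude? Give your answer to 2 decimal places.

4.44

m = M + 5 log₁₀(d/10 pc) = -3.9 + 5 log₁₀(466/10)
  = -3.9 + 5 × 1.668 = -3.9 + 8.34 = 4.44.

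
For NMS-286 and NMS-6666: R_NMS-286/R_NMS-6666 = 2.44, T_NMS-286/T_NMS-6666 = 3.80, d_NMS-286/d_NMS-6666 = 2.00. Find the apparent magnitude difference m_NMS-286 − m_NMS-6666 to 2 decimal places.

-6.23

L_NMS-286/L_NMS-6666 = (2.44)²(3.80)⁴ = 1241.
F_NMS-286/F_NMS-6666 = (L_NMS-286/L_NMS-6666)/(d_NMS-286/d_NMS-6666)² = 1241/4.000 = 310.4.
m_NMS-286 − m_NMS-6666 = −2.5 log₁₀(310.4) = -6.23.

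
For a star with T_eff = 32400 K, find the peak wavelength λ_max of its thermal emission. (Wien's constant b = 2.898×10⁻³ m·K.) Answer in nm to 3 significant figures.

89.4 nm

λ_max = b/T = 2.898×10⁻³ / 32400 = 8.94×10^-8 m = 89.44 nm.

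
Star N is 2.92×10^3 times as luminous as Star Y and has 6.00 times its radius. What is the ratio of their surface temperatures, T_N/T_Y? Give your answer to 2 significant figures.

L ∝ R²T⁴ gives T ∝ (L/R²)^(1/4), so
T_N/T_Y = (2.92×10^3 / 6.00²)^(1/4) = (81.11)^(1/4) = 3.001.

3.0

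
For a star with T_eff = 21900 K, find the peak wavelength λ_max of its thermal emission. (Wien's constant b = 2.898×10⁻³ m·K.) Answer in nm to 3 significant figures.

λ_max = b/T = 2.898×10⁻³ / 21900 = 1.32×10^-7 m = 132.3 nm.

132 nm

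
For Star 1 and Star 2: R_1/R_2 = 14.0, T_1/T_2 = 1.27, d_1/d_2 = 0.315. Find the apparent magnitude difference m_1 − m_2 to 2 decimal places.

L_1/L_2 = (14.0)²(1.27)⁴ = 509.9.
F_1/F_2 = (L_1/L_2)/(d_1/d_2)² = 509.9/0.09923 = 5139.
m_1 − m_2 = −2.5 log₁₀(5139) = -9.28.

-9.28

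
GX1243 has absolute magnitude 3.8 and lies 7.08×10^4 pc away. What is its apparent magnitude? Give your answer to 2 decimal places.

23.05

m = M + 5 log₁₀(d/10 pc) = 3.8 + 5 log₁₀(7.08×10^4/10)
  = 3.8 + 5 × 3.850 = 3.8 + 19.25 = 23.05.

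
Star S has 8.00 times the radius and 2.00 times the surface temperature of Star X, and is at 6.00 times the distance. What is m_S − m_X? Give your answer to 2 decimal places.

L_S/L_X = (8.00)²(2.00)⁴ = 1024.
F_S/F_X = (L_S/L_X)/(d_S/d_X)² = 1024/36.00 = 28.44.
m_S − m_X = −2.5 log₁₀(28.44) = -3.63.

-3.63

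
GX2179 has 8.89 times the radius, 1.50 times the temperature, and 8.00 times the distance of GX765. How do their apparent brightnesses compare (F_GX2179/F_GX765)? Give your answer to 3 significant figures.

6.25

L_GX2179/L_GX765 = (R_GX2179/R_GX765)²(T_GX2179/T_GX765)⁴ = (8.89)² × (1.50)⁴ = 400.1.
F_GX2179/F_GX765 = (L_GX2179/L_GX765)/(d_GX2179/d_GX765)² = 400.1 / (8.00)² = 6.252.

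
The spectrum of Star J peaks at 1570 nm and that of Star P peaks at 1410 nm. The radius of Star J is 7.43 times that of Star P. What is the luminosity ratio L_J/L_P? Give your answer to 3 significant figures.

35.9

Wien's law gives T ∝ 1/λ_max, so T_J/T_P = λ_P/λ_J = 1410/1570 = 0.8981.
Then L ∝ R²T⁴ gives L_J/L_P = (7.43)² × (0.8981)⁴ = 55.20 × 0.6505 = 35.91.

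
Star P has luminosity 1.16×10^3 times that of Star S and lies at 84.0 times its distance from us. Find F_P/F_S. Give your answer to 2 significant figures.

F = L/(4πd²), so F_P/F_S = (L_P/L_S) / (d_P/d_S)²
= 1.16×10^3 / (84.0)² = 1.16×10^3 / 7056 = 0.1644.

0.16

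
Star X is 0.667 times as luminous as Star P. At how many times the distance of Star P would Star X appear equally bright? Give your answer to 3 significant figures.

0.817

Equal flux requires L_X/d_X² = L_P/d_P², so d_X/d_P = √(L_X/L_P)
= √(0.667) = 0.8167.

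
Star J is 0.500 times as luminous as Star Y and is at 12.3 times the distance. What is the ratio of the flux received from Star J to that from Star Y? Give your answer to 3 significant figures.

0.00330

F = L/(4πd²), so F_J/F_Y = (L_J/L_Y) / (d_J/d_Y)²
= 0.500 / (12.3)² = 0.500 / 151.3 = 0.003305.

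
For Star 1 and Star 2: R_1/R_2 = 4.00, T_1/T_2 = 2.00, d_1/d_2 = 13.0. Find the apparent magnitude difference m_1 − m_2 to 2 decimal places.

L_1/L_2 = (4.00)²(2.00)⁴ = 256.0.
F_1/F_2 = (L_1/L_2)/(d_1/d_2)² = 256.0/169.0 = 1.515.
m_1 − m_2 = −2.5 log₁₀(1.515) = -0.45.

-0.45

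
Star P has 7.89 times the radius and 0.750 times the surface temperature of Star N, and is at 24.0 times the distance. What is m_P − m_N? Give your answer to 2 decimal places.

L_P/L_N = (7.89)²(0.750)⁴ = 19.70.
F_P/F_N = (L_P/L_N)/(d_P/d_N)² = 19.70/576.0 = 0.03420.
m_P − m_N = −2.5 log₁₀(0.03420) = 3.67.

3.67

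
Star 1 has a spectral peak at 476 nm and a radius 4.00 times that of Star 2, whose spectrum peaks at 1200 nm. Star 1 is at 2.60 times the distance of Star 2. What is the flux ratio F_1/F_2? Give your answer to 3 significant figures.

Wien's law: T_1/T_2 = λ_2/λ_1 = 1200/476 = 2.521.
L_1/L_2 = (R_1/R_2)²(T_1/T_2)⁴ = (4.00)²(2.521)⁴ = 646.3.
F_1/F_2 = (L_1/L_2)/(d_1/d_2)² = 646.3/(2.60)² = 95.60.

95.6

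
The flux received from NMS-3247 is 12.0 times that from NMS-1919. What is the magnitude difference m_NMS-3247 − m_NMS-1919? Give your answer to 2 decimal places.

m_NMS-3247 − m_NMS-1919 = −2.5 log₁₀(F_NMS-3247/F_NMS-1919) = −2.5 log₁₀(12.0) = −2.5 × (1.079) = -2.698.

-2.70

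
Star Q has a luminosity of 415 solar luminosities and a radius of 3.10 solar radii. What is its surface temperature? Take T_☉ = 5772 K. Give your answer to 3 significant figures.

T/T_☉ = (L/L_☉)^(1/4) / (R/R_☉)^(1/2)
T = 5772 × (415)^(1/4) / √(3.10) = 5772 × 4.513 / 1.761 = 1.480×10^4 K.

1.48×10^4 K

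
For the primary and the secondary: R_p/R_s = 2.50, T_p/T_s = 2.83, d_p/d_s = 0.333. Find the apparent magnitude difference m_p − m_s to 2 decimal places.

L_p/L_s = (2.50)²(2.83)⁴ = 400.9.
F_p/F_s = (L_p/L_s)/(d_p/d_s)² = 400.9/0.1109 = 3615.
m_p − m_s = −2.5 log₁₀(3615) = -8.90.

-8.90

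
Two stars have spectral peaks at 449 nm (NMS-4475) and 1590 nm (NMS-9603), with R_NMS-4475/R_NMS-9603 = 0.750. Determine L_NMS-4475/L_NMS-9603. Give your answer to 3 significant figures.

Wien's law gives T ∝ 1/λ_max, so T_NMS-4475/T_NMS-9603 = λ_NMS-9603/λ_NMS-4475 = 1590/449 = 3.541.
Then L ∝ R²T⁴ gives L_NMS-4475/L_NMS-9603 = (0.750)² × (3.541)⁴ = 0.5625 × 157.3 = 88.46.

88.5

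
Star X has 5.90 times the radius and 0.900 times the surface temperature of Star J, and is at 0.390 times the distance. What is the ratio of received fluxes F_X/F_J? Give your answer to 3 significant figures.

L_X/L_J = (R_X/R_J)²(T_X/T_J)⁴ = (5.90)² × (0.900)⁴ = 22.84.
F_X/F_J = (L_X/L_J)/(d_X/d_J)² = 22.84 / (0.390)² = 150.2.

150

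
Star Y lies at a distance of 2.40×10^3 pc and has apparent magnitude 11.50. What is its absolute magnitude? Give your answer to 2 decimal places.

-0.40

M = m − 5 log₁₀(d/10 pc) = 11.50 − 5 log₁₀(2.40×10^3/10)
  = 11.50 − 5 × 2.380 = 11.50 − 11.90 = -0.40.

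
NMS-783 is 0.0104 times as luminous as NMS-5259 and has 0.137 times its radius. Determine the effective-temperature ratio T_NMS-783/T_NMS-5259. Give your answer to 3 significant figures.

0.863

L ∝ R²T⁴ gives T ∝ (L/R²)^(1/4), so
T_NMS-783/T_NMS-5259 = (0.0104 / 0.137²)^(1/4) = (0.5541)^(1/4) = 0.8628.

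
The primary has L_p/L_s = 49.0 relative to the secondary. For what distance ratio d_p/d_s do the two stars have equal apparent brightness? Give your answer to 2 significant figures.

7.0

Equal flux requires L_p/d_p² = L_s/d_s², so d_p/d_s = √(L_p/L_s)
= √(49.0) = 7.000.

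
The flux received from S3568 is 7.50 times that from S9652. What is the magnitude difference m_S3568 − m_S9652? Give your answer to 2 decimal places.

-2.19

m_S3568 − m_S9652 = −2.5 log₁₀(F_S3568/F_S9652) = −2.5 log₁₀(7.50) = −2.5 × (0.875) = -2.188.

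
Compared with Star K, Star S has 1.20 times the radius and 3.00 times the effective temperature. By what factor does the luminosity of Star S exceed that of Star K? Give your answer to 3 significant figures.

117

From the Stefan–Boltzmann law, L ∝ R²T⁴, so
L_S/L_K = (R_S/R_K)² (T_S/T_K)⁴ = (1.20)² × (3.00)⁴ = 1.440 × 81.00 = 116.6.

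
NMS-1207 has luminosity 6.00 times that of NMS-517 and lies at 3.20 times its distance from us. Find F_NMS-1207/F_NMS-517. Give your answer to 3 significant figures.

F = L/(4πd²), so F_NMS-1207/F_NMS-517 = (L_NMS-1207/L_NMS-517) / (d_NMS-1207/d_NMS-517)²
= 6.00 / (3.20)² = 6.00 / 10.24 = 0.5859.

0.586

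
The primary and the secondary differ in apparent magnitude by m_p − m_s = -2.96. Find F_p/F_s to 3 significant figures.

F_p/F_s = 10^(−(m_p − m_s)/2.5) = 10^(2.96/2.5) = 10^1.184 = 15.28.

15.3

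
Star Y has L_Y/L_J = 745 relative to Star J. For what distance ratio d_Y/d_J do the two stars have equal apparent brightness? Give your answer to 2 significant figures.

27

Equal flux requires L_Y/d_Y² = L_J/d_J², so d_Y/d_J = √(L_Y/L_J)
= √(745) = 27.29.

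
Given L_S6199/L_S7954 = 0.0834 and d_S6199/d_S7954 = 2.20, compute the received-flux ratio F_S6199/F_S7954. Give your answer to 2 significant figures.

0.017

F = L/(4πd²), so F_S6199/F_S7954 = (L_S6199/L_S7954) / (d_S6199/d_S7954)²
= 0.0834 / (2.20)² = 0.0834 / 4.840 = 0.01723.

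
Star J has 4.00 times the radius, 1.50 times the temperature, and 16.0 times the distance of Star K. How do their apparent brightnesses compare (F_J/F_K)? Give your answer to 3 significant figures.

L_J/L_K = (R_J/R_K)²(T_J/T_K)⁴ = (4.00)² × (1.50)⁴ = 81.00.
F_J/F_K = (L_J/L_K)/(d_J/d_K)² = 81.00 / (16.0)² = 0.3164.

0.316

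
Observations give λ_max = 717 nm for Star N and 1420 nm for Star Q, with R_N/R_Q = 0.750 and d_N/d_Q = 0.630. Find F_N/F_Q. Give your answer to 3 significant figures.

Wien's law: T_N/T_Q = λ_Q/λ_N = 1420/717 = 1.980.
L_N/L_Q = (R_N/R_Q)²(T_N/T_Q)⁴ = (0.750)²(1.980)⁴ = 8.654.
F_N/F_Q = (L_N/L_Q)/(d_N/d_Q)² = 8.654/(0.630)² = 21.80.

21.8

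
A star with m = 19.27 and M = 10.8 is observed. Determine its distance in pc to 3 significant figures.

494 pc

m − M = 5 log₁₀(d/10 pc)
19.27 − (10.8) = 8.47 = 5 log₁₀(d/10)
d = 10 × 10^(8.47/5) = 10 × 10^1.694 = 494.3 pc.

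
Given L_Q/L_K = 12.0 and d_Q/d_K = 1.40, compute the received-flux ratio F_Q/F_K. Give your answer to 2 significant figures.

F = L/(4πd²), so F_Q/F_K = (L_Q/L_K) / (d_Q/d_K)²
= 12.0 / (1.40)² = 12.0 / 1.960 = 6.122.

6.1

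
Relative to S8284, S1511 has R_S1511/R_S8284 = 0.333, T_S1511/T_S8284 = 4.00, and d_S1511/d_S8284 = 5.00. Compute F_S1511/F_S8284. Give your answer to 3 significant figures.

1.14

L_S1511/L_S8284 = (R_S1511/R_S8284)²(T_S1511/T_S8284)⁴ = (0.333)² × (4.00)⁴ = 28.39.
F_S1511/F_S8284 = (L_S1511/L_S8284)/(d_S1511/d_S8284)² = 28.39 / (5.00)² = 1.136.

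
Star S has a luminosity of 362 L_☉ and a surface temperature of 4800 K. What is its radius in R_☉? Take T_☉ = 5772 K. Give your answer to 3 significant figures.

R/R_☉ = √(L/L_☉) / (T/T_☉)² = √(362) / (0.8316)²
       = 19.03 / 0.6916 = 27.51.

27.5 R_☉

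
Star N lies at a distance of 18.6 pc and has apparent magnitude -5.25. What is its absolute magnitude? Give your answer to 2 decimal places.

-6.60

M = m − 5 log₁₀(d/10 pc) = -5.25 − 5 log₁₀(18.6/10)
  = -5.25 − 5 × 0.270 = -5.25 − 1.35 = -6.60.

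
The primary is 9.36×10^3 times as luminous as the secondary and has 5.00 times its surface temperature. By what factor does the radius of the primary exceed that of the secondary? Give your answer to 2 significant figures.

3.9

L ∝ R²T⁴ gives R ∝ √L / T², so
R_p/R_s = √(9.36×10^3) / (5.00)² = 96.75 / 25.00 = 3.870.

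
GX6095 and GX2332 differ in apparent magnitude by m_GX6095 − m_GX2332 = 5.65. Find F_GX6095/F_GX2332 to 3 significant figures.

0.00550

F_GX6095/F_GX2332 = 10^(−(m_GX6095 − m_GX2332)/2.5) = 10^(-5.65/2.5) = 10^-2.260 = 0.005495.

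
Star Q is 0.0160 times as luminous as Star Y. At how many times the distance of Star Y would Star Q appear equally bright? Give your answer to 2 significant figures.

0.13

Equal flux requires L_Q/d_Q² = L_Y/d_Y², so d_Q/d_Y = √(L_Q/L_Y)
= √(0.0160) = 0.1265.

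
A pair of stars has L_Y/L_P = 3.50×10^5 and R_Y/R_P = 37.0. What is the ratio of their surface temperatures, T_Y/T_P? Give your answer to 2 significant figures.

L ∝ R²T⁴ gives T ∝ (L/R²)^(1/4), so
T_Y/T_P = (3.50×10^5 / 37.0²)^(1/4) = (255.7)^(1/4) = 3.999.

4.0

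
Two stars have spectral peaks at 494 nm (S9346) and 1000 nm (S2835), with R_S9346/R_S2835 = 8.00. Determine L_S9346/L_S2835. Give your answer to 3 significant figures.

Wien's law gives T ∝ 1/λ_max, so T_S9346/T_S2835 = λ_S2835/λ_S9346 = 1000/494 = 2.024.
Then L ∝ R²T⁴ gives L_S9346/L_S2835 = (8.00)² × (2.024)⁴ = 64.00 × 16.79 = 1075.

1.07×10^3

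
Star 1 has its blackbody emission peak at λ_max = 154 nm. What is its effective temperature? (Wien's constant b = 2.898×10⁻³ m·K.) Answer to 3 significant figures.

1.88×10^4 K

T = b/λ_max = 2.898×10⁻³ / (154×10⁻⁹) = 1.882×10^4 K.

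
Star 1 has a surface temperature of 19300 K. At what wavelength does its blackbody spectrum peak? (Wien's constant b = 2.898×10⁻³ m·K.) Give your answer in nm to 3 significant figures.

150 nm

λ_max = b/T = 2.898×10⁻³ / 19300 = 1.50×10^-7 m = 150.2 nm.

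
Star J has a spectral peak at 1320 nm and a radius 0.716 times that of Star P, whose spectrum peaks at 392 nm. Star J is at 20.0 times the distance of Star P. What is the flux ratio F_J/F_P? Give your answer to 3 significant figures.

9.97×10^-6

Wien's law: T_J/T_P = λ_P/λ_J = 392/1320 = 0.2970.
L_J/L_P = (R_J/R_P)²(T_J/T_P)⁴ = (0.716)²(0.2970)⁴ = 0.003987.
F_J/F_P = (L_J/L_P)/(d_J/d_P)² = 0.003987/(20.0)² = 9.968×10^-6.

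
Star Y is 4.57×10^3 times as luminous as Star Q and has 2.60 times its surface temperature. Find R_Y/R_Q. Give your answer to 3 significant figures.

L ∝ R²T⁴ gives R ∝ √L / T², so
R_Y/R_Q = √(4.57×10^3) / (2.60)² = 67.60 / 6.760 = 10.00.

10.0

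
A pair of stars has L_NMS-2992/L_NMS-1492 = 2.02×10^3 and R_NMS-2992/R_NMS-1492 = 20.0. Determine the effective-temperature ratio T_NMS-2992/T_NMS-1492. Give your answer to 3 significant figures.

1.50

L ∝ R²T⁴ gives T ∝ (L/R²)^(1/4), so
T_NMS-2992/T_NMS-1492 = (2.02×10^3 / 20.0²)^(1/4) = (5.050)^(1/4) = 1.499.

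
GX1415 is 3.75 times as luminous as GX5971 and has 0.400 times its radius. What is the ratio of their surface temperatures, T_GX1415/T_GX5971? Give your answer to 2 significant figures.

2.2

L ∝ R²T⁴ gives T ∝ (L/R²)^(1/4), so
T_GX1415/T_GX5971 = (3.75 / 0.400²)^(1/4) = (23.44)^(1/4) = 2.200.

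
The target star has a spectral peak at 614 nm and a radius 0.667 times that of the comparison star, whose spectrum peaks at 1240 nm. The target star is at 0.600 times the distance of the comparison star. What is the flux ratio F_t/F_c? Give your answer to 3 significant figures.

Wien's law: T_t/T_c = λ_c/λ_t = 1240/614 = 2.020.
L_t/L_c = (R_t/R_c)²(T_t/T_c)⁴ = (0.667)²(2.020)⁴ = 7.401.
F_t/F_c = (L_t/L_c)/(d_t/d_c)² = 7.401/(0.600)² = 20.56.

20.6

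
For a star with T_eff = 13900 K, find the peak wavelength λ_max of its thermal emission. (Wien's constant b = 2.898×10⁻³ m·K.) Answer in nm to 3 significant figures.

λ_max = b/T = 2.898×10⁻³ / 13900 = 2.08×10^-7 m = 208.5 nm.

208 nm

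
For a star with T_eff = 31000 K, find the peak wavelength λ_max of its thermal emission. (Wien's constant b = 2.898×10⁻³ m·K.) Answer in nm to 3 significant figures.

93.5 nm

λ_max = b/T = 2.898×10⁻³ / 31000 = 9.35×10^-8 m = 93.48 nm.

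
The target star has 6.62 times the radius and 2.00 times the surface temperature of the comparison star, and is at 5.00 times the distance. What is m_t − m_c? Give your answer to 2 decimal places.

L_t/L_c = (6.62)²(2.00)⁴ = 701.2.
F_t/F_c = (L_t/L_c)/(d_t/d_c)² = 701.2/25.00 = 28.05.
m_t − m_c = −2.5 log₁₀(28.05) = -3.62.

-3.62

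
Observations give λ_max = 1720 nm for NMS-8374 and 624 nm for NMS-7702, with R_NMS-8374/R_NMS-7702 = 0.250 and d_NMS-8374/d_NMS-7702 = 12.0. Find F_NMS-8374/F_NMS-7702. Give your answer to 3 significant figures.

7.52×10^-6

Wien's law: T_NMS-8374/T_NMS-7702 = λ_NMS-7702/λ_NMS-8374 = 624/1720 = 0.3628.
L_NMS-8374/L_NMS-7702 = (R_NMS-8374/R_NMS-7702)²(T_NMS-8374/T_NMS-7702)⁴ = (0.250)²(0.3628)⁴ = 0.001083.
F_NMS-8374/F_NMS-7702 = (L_NMS-8374/L_NMS-7702)/(d_NMS-8374/d_NMS-7702)² = 0.001083/(12.0)² = 7.519×10^-6.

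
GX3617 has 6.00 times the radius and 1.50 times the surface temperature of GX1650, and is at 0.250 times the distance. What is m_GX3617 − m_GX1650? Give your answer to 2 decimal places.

L_GX3617/L_GX1650 = (6.00)²(1.50)⁴ = 182.2.
F_GX3617/F_GX1650 = (L_GX3617/L_GX1650)/(d_GX3617/d_GX1650)² = 182.2/0.06250 = 2916.
m_GX3617 − m_GX1650 = −2.5 log₁₀(2916) = -8.66.

-8.66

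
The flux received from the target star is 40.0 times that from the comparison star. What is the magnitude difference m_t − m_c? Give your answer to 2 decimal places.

-4.01

m_t − m_c = −2.5 log₁₀(F_t/F_c) = −2.5 log₁₀(40.0) = −2.5 × (1.602) = -4.005.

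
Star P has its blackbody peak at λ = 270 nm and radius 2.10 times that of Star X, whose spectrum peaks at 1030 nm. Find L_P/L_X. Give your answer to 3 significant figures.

934

Wien's law gives T ∝ 1/λ_max, so T_P/T_X = λ_X/λ_P = 1030/270 = 3.815.
Then L ∝ R²T⁴ gives L_P/L_X = (2.10)² × (3.815)⁴ = 4.410 × 211.8 = 934.0.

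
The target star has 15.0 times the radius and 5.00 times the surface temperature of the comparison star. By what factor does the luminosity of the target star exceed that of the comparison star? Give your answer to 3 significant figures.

1.41×10^5

From the Stefan–Boltzmann law, L ∝ R²T⁴, so
L_t/L_c = (R_t/R_c)² (T_t/T_c)⁴ = (15.0)² × (5.00)⁴ = 225.0 × 625.0 = 1.406×10^5.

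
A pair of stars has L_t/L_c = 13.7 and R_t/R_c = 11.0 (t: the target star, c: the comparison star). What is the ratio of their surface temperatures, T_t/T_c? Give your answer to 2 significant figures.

L ∝ R²T⁴ gives T ∝ (L/R²)^(1/4), so
T_t/T_c = (13.7 / 11.0²)^(1/4) = (0.1132)^(1/4) = 0.5801.

0.58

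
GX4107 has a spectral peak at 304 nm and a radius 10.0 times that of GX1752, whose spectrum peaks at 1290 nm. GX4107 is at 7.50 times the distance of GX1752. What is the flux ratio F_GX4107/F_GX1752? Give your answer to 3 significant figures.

576

Wien's law: T_GX4107/T_GX1752 = λ_GX1752/λ_GX4107 = 1290/304 = 4.243.
L_GX4107/L_GX1752 = (R_GX4107/R_GX1752)²(T_GX4107/T_GX1752)⁴ = (10.0)²(4.243)⁴ = 3.242×10^4.
F_GX4107/F_GX1752 = (L_GX4107/L_GX1752)/(d_GX4107/d_GX1752)² = 3.242×10^4/(7.50)² = 576.4.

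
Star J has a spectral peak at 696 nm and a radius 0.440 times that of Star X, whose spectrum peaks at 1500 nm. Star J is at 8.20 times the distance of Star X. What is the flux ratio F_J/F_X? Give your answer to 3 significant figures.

Wien's law: T_J/T_X = λ_X/λ_J = 1500/696 = 2.155.
L_J/L_X = (R_J/R_X)²(T_J/T_X)⁴ = (0.440)²(2.155)⁴ = 4.177.
F_J/F_X = (L_J/L_X)/(d_J/d_X)² = 4.177/(8.20)² = 0.06212.

0.0621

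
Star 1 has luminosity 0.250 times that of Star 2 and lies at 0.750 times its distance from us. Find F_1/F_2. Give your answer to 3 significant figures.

F = L/(4πd²), so F_1/F_2 = (L_1/L_2) / (d_1/d_2)²
= 0.250 / (0.750)² = 0.250 / 0.5625 = 0.4444.

0.444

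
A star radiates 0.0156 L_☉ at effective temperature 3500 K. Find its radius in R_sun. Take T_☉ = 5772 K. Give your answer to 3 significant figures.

0.340 R_sun

R/R_☉ = √(L/L_☉) / (T/T_☉)² = √(0.0156) / (0.6064)²
       = 0.1249 / 0.3677 = 0.3397.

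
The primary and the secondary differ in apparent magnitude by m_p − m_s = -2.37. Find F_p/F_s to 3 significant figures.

8.87

F_p/F_s = 10^(−(m_p − m_s)/2.5) = 10^(2.37/2.5) = 10^0.948 = 8.872.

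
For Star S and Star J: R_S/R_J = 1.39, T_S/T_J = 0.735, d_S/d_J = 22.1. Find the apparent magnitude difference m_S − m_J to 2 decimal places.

7.34

L_S/L_J = (1.39)²(0.735)⁴ = 0.5639.
F_S/F_J = (L_S/L_J)/(d_S/d_J)² = 0.5639/488.4 = 0.001155.
m_S − m_J = −2.5 log₁₀(0.001155) = 7.34.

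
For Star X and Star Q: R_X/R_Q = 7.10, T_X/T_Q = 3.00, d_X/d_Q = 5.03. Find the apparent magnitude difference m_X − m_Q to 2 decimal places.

L_X/L_Q = (7.10)²(3.00)⁴ = 4083.
F_X/F_Q = (L_X/L_Q)/(d_X/d_Q)² = 4083/25.30 = 161.4.
m_X − m_Q = −2.5 log₁₀(161.4) = -5.52.

-5.52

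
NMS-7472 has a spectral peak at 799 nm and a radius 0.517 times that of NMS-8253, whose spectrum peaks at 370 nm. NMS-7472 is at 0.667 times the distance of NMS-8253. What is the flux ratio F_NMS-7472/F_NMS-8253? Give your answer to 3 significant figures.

Wien's law: T_NMS-7472/T_NMS-8253 = λ_NMS-8253/λ_NMS-7472 = 370/799 = 0.4631.
L_NMS-7472/L_NMS-8253 = (R_NMS-7472/R_NMS-8253)²(T_NMS-7472/T_NMS-8253)⁴ = (0.517)²(0.4631)⁴ = 0.01229.
F_NMS-7472/F_NMS-8253 = (L_NMS-7472/L_NMS-8253)/(d_NMS-7472/d_NMS-8253)² = 0.01229/(0.667)² = 0.02763.

0.0276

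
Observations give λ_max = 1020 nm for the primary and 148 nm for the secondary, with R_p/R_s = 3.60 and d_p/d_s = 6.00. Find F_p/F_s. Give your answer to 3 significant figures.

Wien's law: T_p/T_s = λ_s/λ_p = 148/1020 = 0.1451.
L_p/L_s = (R_p/R_s)²(T_p/T_s)⁴ = (3.60)²(0.1451)⁴ = 0.005744.
F_p/F_s = (L_p/L_s)/(d_p/d_s)² = 0.005744/(6.00)² = 1.596×10^-4.

1.60×10^-4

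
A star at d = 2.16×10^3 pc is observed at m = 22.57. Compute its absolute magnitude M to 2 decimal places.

10.90

M = m − 5 log₁₀(d/10 pc) = 22.57 − 5 log₁₀(2.16×10^3/10)
  = 22.57 − 5 × 2.334 = 22.57 − 11.67 = 10.90.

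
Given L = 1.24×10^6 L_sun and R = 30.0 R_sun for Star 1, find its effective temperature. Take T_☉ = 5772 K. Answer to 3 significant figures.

3.52×10^4 K

T/T_☉ = (L/L_☉)^(1/4) / (R/R_☉)^(1/2)
T = 5772 × (1.24×10^6)^(1/4) / √(30.0) = 5772 × 33.37 / 5.477 = 3.517×10^4 K.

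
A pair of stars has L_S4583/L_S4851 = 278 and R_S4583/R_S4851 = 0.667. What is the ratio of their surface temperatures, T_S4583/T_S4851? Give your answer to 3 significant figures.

5.00

L ∝ R²T⁴ gives T ∝ (L/R²)^(1/4), so
T_S4583/T_S4851 = (278 / 0.667²)^(1/4) = (624.9)^(1/4) = 5.000.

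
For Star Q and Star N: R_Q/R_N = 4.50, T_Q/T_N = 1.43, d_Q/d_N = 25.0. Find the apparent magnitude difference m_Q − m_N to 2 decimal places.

L_Q/L_N = (4.50)²(1.43)⁴ = 84.68.
F_Q/F_N = (L_Q/L_N)/(d_Q/d_N)² = 84.68/625.0 = 0.1355.
m_Q − m_N = −2.5 log₁₀(0.1355) = 2.17.

2.17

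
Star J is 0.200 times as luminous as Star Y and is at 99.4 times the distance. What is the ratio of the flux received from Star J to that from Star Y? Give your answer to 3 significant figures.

F = L/(4πd²), so F_J/F_Y = (L_J/L_Y) / (d_J/d_Y)²
= 0.200 / (99.4)² = 0.200 / 9880 = 2.024×10^-5.

2.02×10^-5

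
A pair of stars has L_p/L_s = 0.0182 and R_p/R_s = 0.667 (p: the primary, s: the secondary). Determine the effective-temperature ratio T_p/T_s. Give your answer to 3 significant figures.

0.450

L ∝ R²T⁴ gives T ∝ (L/R²)^(1/4), so
T_p/T_s = (0.0182 / 0.667²)^(1/4) = (0.04091)^(1/4) = 0.4497.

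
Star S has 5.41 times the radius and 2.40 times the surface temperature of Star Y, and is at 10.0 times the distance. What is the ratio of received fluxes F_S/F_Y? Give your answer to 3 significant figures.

9.71

L_S/L_Y = (R_S/R_Y)²(T_S/T_Y)⁴ = (5.41)² × (2.40)⁴ = 971.0.
F_S/F_Y = (L_S/L_Y)/(d_S/d_Y)² = 971.0 / (10.0)² = 9.710.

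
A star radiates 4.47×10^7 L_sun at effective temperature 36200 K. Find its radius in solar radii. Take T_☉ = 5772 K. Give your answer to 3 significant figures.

170 solar radii

R/R_☉ = √(L/L_☉) / (T/T_☉)² = √(4.47×10^7) / (6.272)²
       = 6686 / 39.33 = 170.0.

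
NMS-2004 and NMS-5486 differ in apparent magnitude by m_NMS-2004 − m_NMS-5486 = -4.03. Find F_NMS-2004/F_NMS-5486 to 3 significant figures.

F_NMS-2004/F_NMS-5486 = 10^(−(m_NMS-2004 − m_NMS-5486)/2.5) = 10^(4.03/2.5) = 10^1.612 = 40.93.

40.9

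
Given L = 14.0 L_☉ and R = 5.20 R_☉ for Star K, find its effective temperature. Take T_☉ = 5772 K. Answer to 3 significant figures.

4.90×10^3 K

T/T_☉ = (L/L_☉)^(1/4) / (R/R_☉)^(1/2)
T = 5772 × (14.0)^(1/4) / √(5.20) = 5772 × 1.934 / 2.280 = 4896 K.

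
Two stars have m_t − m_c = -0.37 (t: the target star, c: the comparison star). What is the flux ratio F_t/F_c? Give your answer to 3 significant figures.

1.41

F_t/F_c = 10^(−(m_t − m_c)/2.5) = 10^(0.37/2.5) = 10^0.148 = 1.406.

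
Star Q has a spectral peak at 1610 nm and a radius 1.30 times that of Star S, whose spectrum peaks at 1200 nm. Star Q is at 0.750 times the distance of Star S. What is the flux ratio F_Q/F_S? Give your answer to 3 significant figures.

Wien's law: T_Q/T_S = λ_S/λ_Q = 1200/1610 = 0.7453.
L_Q/L_S = (R_Q/R_S)²(T_Q/T_S)⁴ = (1.30)²(0.7453)⁴ = 0.5216.
F_Q/F_S = (L_Q/L_S)/(d_Q/d_S)² = 0.5216/(0.750)² = 0.9272.

0.927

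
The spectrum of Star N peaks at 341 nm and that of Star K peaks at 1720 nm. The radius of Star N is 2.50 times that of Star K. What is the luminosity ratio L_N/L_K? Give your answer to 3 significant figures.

Wien's law gives T ∝ 1/λ_max, so T_N/T_K = λ_K/λ_N = 1720/341 = 5.044.
Then L ∝ R²T⁴ gives L_N/L_K = (2.50)² × (5.044)⁴ = 6.250 × 647.3 = 4046.

4.05×10^3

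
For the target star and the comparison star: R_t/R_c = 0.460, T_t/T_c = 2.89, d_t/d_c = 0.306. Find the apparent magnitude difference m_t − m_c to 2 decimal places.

L_t/L_c = (0.460)²(2.89)⁴ = 14.76.
F_t/F_c = (L_t/L_c)/(d_t/d_c)² = 14.76/0.09364 = 157.6.
m_t − m_c = −2.5 log₁₀(157.6) = -5.49.

-5.49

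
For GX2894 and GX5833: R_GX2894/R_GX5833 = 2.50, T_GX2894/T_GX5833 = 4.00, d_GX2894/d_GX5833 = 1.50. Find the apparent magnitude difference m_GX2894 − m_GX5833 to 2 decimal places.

L_GX2894/L_GX5833 = (2.50)²(4.00)⁴ = 1600.
F_GX2894/F_GX5833 = (L_GX2894/L_GX5833)/(d_GX2894/d_GX5833)² = 1600/2.250 = 711.1.
m_GX2894 − m_GX5833 = −2.5 log₁₀(711.1) = -7.13.

-7.13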